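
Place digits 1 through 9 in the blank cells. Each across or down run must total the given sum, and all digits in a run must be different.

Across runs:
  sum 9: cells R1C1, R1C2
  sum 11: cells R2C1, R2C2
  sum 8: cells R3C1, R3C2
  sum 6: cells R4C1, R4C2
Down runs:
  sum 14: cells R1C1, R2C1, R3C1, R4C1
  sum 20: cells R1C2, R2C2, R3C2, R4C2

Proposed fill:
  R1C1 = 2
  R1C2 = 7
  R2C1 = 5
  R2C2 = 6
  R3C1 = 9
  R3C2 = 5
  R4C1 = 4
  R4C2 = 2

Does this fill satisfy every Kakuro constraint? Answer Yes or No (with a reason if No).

No — the across run R3C1–R3C2 sums to 14, not 8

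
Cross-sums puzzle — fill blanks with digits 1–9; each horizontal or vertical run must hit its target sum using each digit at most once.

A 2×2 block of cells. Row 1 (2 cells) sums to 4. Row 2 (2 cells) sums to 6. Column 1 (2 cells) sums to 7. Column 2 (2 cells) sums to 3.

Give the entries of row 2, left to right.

4 2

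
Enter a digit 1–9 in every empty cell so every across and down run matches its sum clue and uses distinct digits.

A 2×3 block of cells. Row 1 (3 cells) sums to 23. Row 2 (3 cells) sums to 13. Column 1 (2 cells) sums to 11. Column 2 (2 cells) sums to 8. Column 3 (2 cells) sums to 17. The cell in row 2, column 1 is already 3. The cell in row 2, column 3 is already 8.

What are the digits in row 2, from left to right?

3 2 8

23 in 3 cells must be {6,8,9}; 17 in 2 cells must be {8,9}.
(1,1) = 11 − 3 = 8 completes the 11 down.
Given what's placed, (1,2) must be 6 to fit the 23 across and 8 down.
(1,3) = 23 − 14 = 9 completes the 23 across.
(2,2) = 13 − 11 = 2 completes the 13 across.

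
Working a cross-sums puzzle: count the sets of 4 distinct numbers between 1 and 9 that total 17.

9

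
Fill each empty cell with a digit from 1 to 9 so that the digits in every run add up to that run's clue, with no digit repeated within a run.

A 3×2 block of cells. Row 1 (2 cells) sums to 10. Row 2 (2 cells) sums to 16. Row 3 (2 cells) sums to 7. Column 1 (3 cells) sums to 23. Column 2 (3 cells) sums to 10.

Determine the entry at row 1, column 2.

2

16 in 2 cells must be {7,9}; 23 in 3 cells must be {6,8,9}.
The 16 across and the 23 down share only 9, so (2,1) = 9.
(2,2) = 16 − 9 = 7 completes the 16 across.
Given what's placed, (3,1) must be 6 to fit the 7 across and 23 down.
(3,2) = 7 − 6 = 1 completes the 7 across.
(1,1) = 23 − 15 = 8 completes the 23 down.
(1,2) = 10 − 8 = 2 completes the 10 across.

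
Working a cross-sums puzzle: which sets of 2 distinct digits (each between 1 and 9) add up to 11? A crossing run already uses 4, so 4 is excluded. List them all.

{2,9}; {3,8}; {5,6}

2 distinct digits from 1–9 sum between 3 and 17.
Dropping sets that contain 4.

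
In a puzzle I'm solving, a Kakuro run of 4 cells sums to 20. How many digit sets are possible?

4 distinct digits from 1–9 sum between 10 and 30.

12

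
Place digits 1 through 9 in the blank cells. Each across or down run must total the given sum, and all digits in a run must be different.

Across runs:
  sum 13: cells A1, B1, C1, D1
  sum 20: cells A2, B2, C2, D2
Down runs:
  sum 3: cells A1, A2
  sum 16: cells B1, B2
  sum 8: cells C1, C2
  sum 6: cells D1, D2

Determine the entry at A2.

3 in 2 cells must be {1,2}; 16 in 2 cells must be {7,9}.
Only 7 fits B1 under both its across sum 13 and down sum 16.
B2 = 16 − 7 = 9 completes the 16 down.
Nothing is forced directly, so branch on A1, whose candidates are 1 or 2. If A1 = 2: that forces D1 = 1, A2 = 1, after which D2 would have to be in {2,3,4,6,7,8} for the 20 across but in {5} for the 6 down — contradiction. So A1 = 1.
D1 = 2: the only remaining digit allowed by both the 13 across and the 6 down.
A2 = 3 − 1 = 2 completes the 3 down.

2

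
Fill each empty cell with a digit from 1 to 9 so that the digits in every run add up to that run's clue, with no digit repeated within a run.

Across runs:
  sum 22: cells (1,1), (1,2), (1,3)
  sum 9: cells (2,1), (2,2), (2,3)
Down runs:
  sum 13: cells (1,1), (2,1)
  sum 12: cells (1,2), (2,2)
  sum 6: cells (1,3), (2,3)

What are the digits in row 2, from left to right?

5 3 1

The 22 across and the 6 down share only 5, so (1,3) = 5.
(2,3) = 6 − 5 = 1 completes the 6 down.
Nothing is forced directly, so branch on (2,1), whose candidates are 5 or 6. If (2,1) = 6: then (1,1) would have to be in {8,9} for the 22 across but in {7} for the 13 down — contradiction. So (2,1) = 5.
(1,1) = 13 − 5 = 8 completes the 13 down.
(1,2) = 22 − 13 = 9 completes the 22 across.
(2,2) = 9 − 6 = 3 completes the 9 across.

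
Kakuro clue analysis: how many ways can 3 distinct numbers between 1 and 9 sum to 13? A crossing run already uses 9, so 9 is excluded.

6

3 distinct digits from 1–9 sum between 6 and 24.
Dropping sets that contain 9.
Enumerating: {1,4,8}, {1,5,7}, {2,3,8}, {2,4,7}, {2,5,6}, {3,4,6}.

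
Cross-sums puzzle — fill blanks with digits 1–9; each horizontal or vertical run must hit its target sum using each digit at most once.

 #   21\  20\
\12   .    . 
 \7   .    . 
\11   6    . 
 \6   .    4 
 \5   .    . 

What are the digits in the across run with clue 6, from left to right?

R3C2 = 11 − 6 = 5 completes the 11 across.
R4C1 = 6 − 4 = 2 completes the 6 across.
No cell is forced outright now. R5C1 can only be 1 or 3 or 4 (the digits allowed by both its 5 across and its 21 down). If R5C1 = 1: then R5C2 would have to be in {4} for the 5 across but in {1,2,3,6,7,8} for the 20 down — contradiction. If R5C1 = 4: that forces R1C1 = 8, after which R1C2 would have to be in {4} for the 12 across but in {1,2,3,6,7,8} for the 20 down — contradiction. So R5C1 = 3.
Given what's placed, R1C1 must be 9 to fit the 12 across and 21 down.
R1C2 = 12 − 9 = 3 completes the 12 across.
R2C1 = 21 − 20 = 1 completes the 21 down.
R2C2 = 7 − 1 = 6 completes the 7 across.
R5C2 = 5 − 3 = 2 completes the 5 across.

2, 4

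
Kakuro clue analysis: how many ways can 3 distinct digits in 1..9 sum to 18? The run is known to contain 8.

3 distinct digits from 1–9 sum between 6 and 24.
Keeping only sets containing 8.
Enumerating: {1,8,9}, {3,7,8}, {4,6,8}.

3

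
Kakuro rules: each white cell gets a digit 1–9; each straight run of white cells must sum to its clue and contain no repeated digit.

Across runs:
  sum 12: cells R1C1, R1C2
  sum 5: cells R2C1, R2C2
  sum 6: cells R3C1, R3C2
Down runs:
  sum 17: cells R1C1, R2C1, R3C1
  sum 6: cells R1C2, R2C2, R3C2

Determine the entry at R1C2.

6 in 3 cells must be {1,2,3}.
The 12 across and the 6 down share only 3, so R1C2 = 3.
R1C1 = 12 − 3 = 9 completes the 12 across.
Nothing is forced directly, so branch on R2C2, whose candidates are 1 or 2. If R2C2 = 1: then R2C1 would have to be in {4} for the 5 across but in {1,2,3,5,6,7} for the 17 down — contradiction. So R2C2 = 2.
R2C1 = 5 − 2 = 3 completes the 5 across.
R3C1 = 17 − 12 = 5 completes the 17 down.
R3C2 = 6 − 5 = 1 completes the 6 across.

3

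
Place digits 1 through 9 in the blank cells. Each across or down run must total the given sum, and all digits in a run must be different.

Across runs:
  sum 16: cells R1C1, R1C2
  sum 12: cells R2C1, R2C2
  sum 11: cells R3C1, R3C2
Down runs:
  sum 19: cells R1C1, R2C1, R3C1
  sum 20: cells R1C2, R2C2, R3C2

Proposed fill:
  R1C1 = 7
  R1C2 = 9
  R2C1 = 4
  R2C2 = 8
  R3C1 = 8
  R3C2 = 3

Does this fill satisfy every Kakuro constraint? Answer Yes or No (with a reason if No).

Yes

Across: 7+9=16; 4+8=12; 8+3=11. Down: 7+4+8=19; 9+8+3=20. No digit repeats within any run.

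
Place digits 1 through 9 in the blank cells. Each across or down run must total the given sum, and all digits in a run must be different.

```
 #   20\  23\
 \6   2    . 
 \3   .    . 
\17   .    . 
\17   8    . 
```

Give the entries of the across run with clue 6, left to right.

3 in 2 cells must be {1,2}; 17 in 2 cells must be {8,9}.
R1C2 = 6 − 2 = 4 completes the 6 across.
R2C1 = 1: the only remaining digit allowed by both the 3 across and the 20 down.
R2C2 = 3 − 1 = 2 completes the 3 across.
R3C1 = 20 − 11 = 9 completes the 20 down.
R3C2 = 17 − 9 = 8 completes the 17 across.
R4C2 = 17 − 8 = 9 completes the 17 across.

2, 4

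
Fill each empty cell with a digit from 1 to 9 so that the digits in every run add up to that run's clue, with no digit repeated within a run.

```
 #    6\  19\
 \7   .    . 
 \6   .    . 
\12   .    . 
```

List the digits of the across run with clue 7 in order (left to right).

1, 6

6 in 3 cells must be {1,2,3}.
The 12 across and the 6 down share only 3, so R3C1 = 3.
R3C2 = 12 − 3 = 9 completes the 12 across.
Nothing is forced directly, so branch on R1C1, whose candidates are 1 or 2. If R1C1 = 2: then R1C2 would have to be in {5} for the 7 across but in {2,3,4,6,7,8} for the 19 down — contradiction. So R1C1 = 1.
R1C2 = 7 − 1 = 6 completes the 7 across.
R2C1 = 6 − 4 = 2 completes the 6 down.
R2C2 = 6 − 2 = 4 completes the 6 across.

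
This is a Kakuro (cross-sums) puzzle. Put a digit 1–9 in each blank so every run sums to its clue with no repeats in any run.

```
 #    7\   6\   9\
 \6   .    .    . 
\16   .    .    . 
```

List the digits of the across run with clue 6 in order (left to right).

3, 1, 2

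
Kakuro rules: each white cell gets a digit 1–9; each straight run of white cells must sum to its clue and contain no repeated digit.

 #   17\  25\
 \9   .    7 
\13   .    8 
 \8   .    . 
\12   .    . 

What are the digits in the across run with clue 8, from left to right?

R1C1 = 9 − 7 = 2 completes the 9 across.
R2C1 = 13 − 8 = 5 completes the 13 across.
No cell is forced outright now. R3C2 can only be 1 or 6 (the digits allowed by both its 8 across and its 25 down). If R3C2 = 6: then R3C1 would have to be in {2} for the 8 across but in {1,3,4,6,7,9} for the 17 down — contradiction. So R3C2 = 1.
R3C1 = 8 − 1 = 7 completes the 8 across.
R4C1 = 17 − 14 = 3 completes the 17 down.
R4C2 = 12 − 3 = 9 completes the 12 across.

7, 1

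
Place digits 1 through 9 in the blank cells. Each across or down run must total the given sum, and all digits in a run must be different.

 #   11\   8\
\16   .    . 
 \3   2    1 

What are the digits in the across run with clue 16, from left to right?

9, 7

16 in 2 cells must be {7,9}; 3 in 2 cells must be {1,2}.
R1C1 = 11 − 2 = 9 completes the 11 down.
R1C2 = 16 − 9 = 7 completes the 16 across.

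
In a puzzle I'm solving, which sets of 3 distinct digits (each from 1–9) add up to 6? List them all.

3 distinct digits from 1–9 sum between 6 and 24.
Only one set works: {1,2,3}.

{1,2,3}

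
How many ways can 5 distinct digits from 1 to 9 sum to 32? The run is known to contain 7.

2

5 distinct digits from 1–9 sum between 15 and 35.
Keeping only sets containing 7.
Enumerating: {2,6,7,8,9}, {3,5,7,8,9}.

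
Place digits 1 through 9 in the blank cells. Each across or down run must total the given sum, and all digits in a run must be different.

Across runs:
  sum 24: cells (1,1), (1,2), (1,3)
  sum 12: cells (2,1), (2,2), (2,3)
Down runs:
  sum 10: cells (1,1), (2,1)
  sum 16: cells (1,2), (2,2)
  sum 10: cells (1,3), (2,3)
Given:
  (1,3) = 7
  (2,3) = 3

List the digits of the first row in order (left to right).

8 9 7

24 in 3 cells must be {7,8,9}; 16 in 2 cells must be {7,9}.
(1,2) = 9: the only remaining digit allowed by both the 24 across and the 16 down.
(2,2) = 16 − 9 = 7 completes the 16 down.
(1,1) = 24 − 16 = 8 completes the 24 across.
(2,1) = 12 − 10 = 2 completes the 12 across.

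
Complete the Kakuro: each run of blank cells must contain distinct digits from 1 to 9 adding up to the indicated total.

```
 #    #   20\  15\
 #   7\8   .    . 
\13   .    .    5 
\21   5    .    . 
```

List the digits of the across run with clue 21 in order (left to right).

R2C1 = 7 − 5 = 2 completes the 7 down.
R2C2 = 13 − 7 = 6 completes the 13 across.
Given what's placed, R3C2 must be 9 to fit the 21 across and 20 down.
R3C3 = 21 − 14 = 7 completes the 21 across.
R1C2 = 20 − 15 = 5 completes the 20 down.
R1C3 = 8 − 5 = 3 completes the 8 across.

5, 9, 7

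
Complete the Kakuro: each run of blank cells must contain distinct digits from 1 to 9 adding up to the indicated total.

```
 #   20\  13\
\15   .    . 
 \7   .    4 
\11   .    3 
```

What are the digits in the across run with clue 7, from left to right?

R1C2 = 13 − 7 = 6 completes the 13 down.
R2C1 = 7 − 4 = 3 completes the 7 across.
R3C1 = 11 − 3 = 8 completes the 11 across.
R1C1 = 15 − 6 = 9 completes the 15 across.

3 4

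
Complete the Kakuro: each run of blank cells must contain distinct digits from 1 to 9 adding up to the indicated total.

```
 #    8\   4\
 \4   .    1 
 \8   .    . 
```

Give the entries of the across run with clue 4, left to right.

4 in 2 cells must be {1,3}.
R1C1 = 4 − 1 = 3 completes the 4 across.
R2C1 = 8 − 3 = 5 completes the 8 down.
R2C2 = 8 − 5 = 3 completes the 8 across.

3 1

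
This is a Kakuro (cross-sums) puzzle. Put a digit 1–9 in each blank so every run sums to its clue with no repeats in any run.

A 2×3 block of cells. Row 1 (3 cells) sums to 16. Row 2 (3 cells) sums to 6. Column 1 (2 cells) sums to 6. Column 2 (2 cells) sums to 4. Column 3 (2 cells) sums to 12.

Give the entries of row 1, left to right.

4 3 9

6 in 3 cells must be {1,2,3}; 4 in 2 cells must be {1,3}.
The 6 across and the 12 down share only 3, so (2,3) = 3.
(1,3) = 12 − 3 = 9 completes the 12 down.
Given what's placed, (2,2) must be 1 to fit the 6 across and 4 down.
(1,2) = 4 − 1 = 3 completes the 4 down.
(2,1) = 6 − 4 = 2 completes the 6 across.
(1,1) = 16 − 12 = 4 completes the 16 across.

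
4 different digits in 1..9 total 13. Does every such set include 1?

Every partition of 13 into 4 distinct digits includes 1: {1,2,3,7}, {1,2,4,6}, {1,3,4,5}.

Yes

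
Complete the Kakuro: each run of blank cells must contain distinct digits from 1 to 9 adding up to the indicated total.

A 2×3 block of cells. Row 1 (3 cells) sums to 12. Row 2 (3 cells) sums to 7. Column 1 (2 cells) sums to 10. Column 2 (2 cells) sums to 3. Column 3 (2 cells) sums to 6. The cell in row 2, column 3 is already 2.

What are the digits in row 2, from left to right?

4 1 2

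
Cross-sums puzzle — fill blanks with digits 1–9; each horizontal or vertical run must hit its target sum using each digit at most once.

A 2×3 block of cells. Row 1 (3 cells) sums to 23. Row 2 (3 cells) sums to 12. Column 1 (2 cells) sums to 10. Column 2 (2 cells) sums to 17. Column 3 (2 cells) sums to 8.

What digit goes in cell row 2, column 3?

2

23 in 3 cells must be {6,8,9}; 17 in 2 cells must be {8,9}.
The 23 across and the 8 down share only 6, so (1,3) = 6.
(2,3) = 8 − 6 = 2 completes the 8 down.
Given what's placed, (2,2) must be 9 to fit the 12 across and 17 down.
(1,2) = 17 − 9 = 8 completes the 17 down.
(2,1) = 12 − 11 = 1 completes the 12 across.
(1,1) = 23 − 14 = 9 completes the 23 across.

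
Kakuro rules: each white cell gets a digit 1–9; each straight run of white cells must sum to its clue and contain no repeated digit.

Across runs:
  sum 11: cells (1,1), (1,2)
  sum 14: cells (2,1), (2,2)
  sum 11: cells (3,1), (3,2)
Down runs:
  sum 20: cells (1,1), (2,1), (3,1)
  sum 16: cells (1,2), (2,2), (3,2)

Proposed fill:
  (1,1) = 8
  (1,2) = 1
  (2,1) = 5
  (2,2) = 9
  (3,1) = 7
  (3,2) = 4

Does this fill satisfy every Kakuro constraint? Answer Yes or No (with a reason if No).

No — the down run (1,2)–(3,2) sums to 14, not 16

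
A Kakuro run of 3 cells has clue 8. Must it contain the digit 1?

Every partition of 8 into 3 distinct digits includes 1: {1,2,5}, {1,3,4}.

Yes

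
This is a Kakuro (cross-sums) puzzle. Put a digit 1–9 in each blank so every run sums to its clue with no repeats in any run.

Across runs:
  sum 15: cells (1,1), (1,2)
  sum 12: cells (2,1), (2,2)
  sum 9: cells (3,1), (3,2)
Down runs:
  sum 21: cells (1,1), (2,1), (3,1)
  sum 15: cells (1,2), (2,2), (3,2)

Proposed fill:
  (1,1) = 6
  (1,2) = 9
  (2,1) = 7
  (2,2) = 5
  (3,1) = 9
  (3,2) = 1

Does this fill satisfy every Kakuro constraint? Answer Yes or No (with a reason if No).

No — the across run (3,1)–(3,2) sums to 10, not 9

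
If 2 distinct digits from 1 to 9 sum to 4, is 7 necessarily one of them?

The only way to make 4 from 2 distinct digits is {1,3}, which does not contain 7.

No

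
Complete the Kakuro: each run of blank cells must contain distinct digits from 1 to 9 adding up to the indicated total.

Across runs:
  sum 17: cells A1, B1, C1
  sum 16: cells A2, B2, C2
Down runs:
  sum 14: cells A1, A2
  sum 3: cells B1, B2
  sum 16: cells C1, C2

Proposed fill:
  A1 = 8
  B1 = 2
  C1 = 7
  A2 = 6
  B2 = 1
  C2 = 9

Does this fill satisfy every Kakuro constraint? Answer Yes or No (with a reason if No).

Yes

Across: 8+2+7=17; 6+1+9=16. Down: 8+6=14; 2+1=3; 7+9=16. No digit repeats within any run.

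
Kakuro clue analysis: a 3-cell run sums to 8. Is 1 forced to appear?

Every partition of 8 into 3 distinct digits includes 1: {1,2,5}, {1,3,4}.

Yes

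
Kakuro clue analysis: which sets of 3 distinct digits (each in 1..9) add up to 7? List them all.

3 distinct digits from 1–9 sum between 6 and 24.
Only one set works: {1,2,4}.

{1,2,4}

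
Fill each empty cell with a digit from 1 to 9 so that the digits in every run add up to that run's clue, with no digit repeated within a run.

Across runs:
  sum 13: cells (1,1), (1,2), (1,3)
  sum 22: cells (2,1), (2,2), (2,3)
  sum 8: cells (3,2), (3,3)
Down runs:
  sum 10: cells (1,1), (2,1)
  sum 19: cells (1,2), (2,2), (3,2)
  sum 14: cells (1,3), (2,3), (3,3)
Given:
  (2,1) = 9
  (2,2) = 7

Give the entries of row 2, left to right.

9 7 6

(1,1) = 10 − 9 = 1 completes the 10 down.
(2,3) = 22 − 16 = 6 completes the 22 across.
(3,2) = 3: the only remaining digit allowed by both the 8 across and the 19 down.
(3,3) = 8 − 3 = 5 completes the 8 across.
(1,2) = 19 − 10 = 9 completes the 19 down.
(1,3) = 13 − 10 = 3 completes the 13 across.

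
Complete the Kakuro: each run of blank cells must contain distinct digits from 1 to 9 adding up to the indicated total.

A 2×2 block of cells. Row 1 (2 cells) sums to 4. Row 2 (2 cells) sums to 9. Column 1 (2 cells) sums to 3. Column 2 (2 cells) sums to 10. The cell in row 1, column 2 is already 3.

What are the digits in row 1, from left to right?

1 3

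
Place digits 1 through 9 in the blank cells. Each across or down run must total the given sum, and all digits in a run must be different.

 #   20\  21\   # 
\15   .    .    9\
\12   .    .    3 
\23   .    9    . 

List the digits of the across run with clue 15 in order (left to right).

23 in 3 cells must be {6,8,9}.
R3C3 = 9 − 3 = 6 completes the 9 down.
R3C1 = 23 − 15 = 8 completes the 23 across.
Nothing is forced directly, so branch on R1C1, whose candidates are 7 or 9. If R1C1 = 9: then R1C2 would have to be in {6} for the 15 across but in {4,5,7,8} for the 21 down — contradiction. So R1C1 = 7.
R1C2 = 15 − 7 = 8 completes the 15 across.
R2C1 = 20 − 15 = 5 completes the 20 down.
R2C2 = 12 − 8 = 4 completes the 12 across.

7 8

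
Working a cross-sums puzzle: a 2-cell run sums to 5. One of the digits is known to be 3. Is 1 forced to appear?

No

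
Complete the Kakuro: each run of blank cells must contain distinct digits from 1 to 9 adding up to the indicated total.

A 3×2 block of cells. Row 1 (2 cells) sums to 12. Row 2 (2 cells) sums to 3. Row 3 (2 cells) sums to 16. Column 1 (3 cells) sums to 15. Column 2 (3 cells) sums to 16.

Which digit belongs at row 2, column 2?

3 in 2 cells must be {1,2}; 16 in 2 cells must be {7,9}.
Nothing is forced directly, so branch on (2,1), whose candidates are 1 or 2. If (2,1) = 1: that forces (2,2) = 2, (3,1) = 9, after which (3,2) would have to be in {7} for the 16 across but in {5,6,8,9} for the 16 down — contradiction. So (2,1) = 2.
(2,2) = 3 − 2 = 1 completes the 3 across.
Nothing is forced directly, so branch on (3,1), whose candidates are 7 or 9. If (3,1) = 7: then (1,1) would have to be in {3,4,5,7,8,9} for the 12 across but in {6} for the 15 down — contradiction. So (3,1) = 9.
(1,1) = 15 − 11 = 4 completes the 15 down.
(1,2) = 12 − 4 = 8 completes the 12 across.
(3,2) = 16 − 9 = 7 completes the 16 across.

1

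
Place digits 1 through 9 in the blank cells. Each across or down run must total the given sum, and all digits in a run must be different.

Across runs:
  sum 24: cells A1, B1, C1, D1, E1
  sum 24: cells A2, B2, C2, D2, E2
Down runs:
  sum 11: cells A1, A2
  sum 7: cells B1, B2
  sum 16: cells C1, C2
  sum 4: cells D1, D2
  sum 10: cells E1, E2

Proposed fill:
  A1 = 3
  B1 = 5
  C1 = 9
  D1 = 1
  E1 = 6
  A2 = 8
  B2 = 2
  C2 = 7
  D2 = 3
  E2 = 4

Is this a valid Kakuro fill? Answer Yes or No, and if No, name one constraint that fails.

Yes

Across: 3+5+9+1+6=24; 8+2+7+3+4=24. Down: 3+8=11; 5+2=7; 9+7=16; 1+3=4; 6+4=10. No digit repeats within any run.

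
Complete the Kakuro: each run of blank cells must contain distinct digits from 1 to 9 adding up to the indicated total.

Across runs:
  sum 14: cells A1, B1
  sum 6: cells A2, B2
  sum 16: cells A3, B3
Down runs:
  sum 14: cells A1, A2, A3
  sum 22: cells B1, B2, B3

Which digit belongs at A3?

16 in 2 cells must be {7,9}.
The 6 across and the 22 down share only 5, so B2 = 5.
Given what's placed, B3 must be 9 to fit the 16 across and 22 down.
B1 = 22 − 14 = 8 completes the 22 down.
A2 = 6 − 5 = 1 completes the 6 across.
A3 = 16 − 9 = 7 completes the 16 across.
A1 = 14 − 8 = 6 completes the 14 across.

7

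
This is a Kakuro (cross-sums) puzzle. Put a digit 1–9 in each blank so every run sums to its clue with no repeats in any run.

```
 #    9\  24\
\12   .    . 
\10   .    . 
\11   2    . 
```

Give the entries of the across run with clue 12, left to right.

4, 8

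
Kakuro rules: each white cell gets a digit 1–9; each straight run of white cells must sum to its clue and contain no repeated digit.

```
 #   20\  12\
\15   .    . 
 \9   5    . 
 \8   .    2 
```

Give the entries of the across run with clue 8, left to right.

R2C2 = 9 − 5 = 4 completes the 9 across.
R3C1 = 8 − 2 = 6 completes the 8 across.
R1C1 = 20 − 11 = 9 completes the 20 down.
R1C2 = 15 − 9 = 6 completes the 15 across.

6, 2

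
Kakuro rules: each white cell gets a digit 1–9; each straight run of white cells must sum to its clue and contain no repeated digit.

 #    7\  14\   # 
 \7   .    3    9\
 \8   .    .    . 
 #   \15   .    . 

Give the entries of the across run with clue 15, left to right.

7 8

R1C1 = 7 − 3 = 4 completes the 7 across.
R2C1 = 7 − 4 = 3 completes the 7 down.
R2C2 = 4: the only remaining digit allowed by both the 8 across and the 14 down.
R2C3 = 8 − 7 = 1 completes the 8 across.
R3C2 = 14 − 7 = 7 completes the 14 down.
R3C3 = 15 − 7 = 8 completes the 15 across.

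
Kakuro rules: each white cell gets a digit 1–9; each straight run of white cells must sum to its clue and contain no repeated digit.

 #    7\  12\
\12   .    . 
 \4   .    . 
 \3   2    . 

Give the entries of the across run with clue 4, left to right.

4 in 2 cells must be {1,3}; 3 in 2 cells must be {1,2}; 7 in 3 cells must be {1,2,4}.
Given what's placed, R1C1 must be 4 to fit the 12 across and 7 down.
R1C2 = 12 − 4 = 8 completes the 12 across.
R2C1 = 7 − 6 = 1 completes the 7 down.
R2C2 = 4 − 1 = 3 completes the 4 across.
R3C2 = 3 − 2 = 1 completes the 3 across.

1 3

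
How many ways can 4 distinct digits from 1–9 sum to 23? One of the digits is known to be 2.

3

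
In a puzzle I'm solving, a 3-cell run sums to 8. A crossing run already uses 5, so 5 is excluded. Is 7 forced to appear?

The only way to make 8 from 3 distinct digits under that restriction is {1,3,4}, which does not contain 7.

No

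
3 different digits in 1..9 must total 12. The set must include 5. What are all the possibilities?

{1,5,6}; {3,4,5}

3 distinct digits from 1–9 sum between 6 and 24.
Keeping only sets containing 5.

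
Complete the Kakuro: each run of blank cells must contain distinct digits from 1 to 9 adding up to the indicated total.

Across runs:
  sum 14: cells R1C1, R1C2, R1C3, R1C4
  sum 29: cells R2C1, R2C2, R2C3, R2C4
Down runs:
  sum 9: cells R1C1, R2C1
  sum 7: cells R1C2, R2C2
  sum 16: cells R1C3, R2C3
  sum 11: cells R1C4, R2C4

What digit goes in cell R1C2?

2

29 in 4 cells must be {5,7,8,9}; 16 in 2 cells must be {7,9}.
Only 7 fits R1C3 under both its across sum 14 and down sum 16.
The 29 across and the 7 down share only 5, so R2C2 = 5.
R2C3 = 16 − 7 = 9 completes the 16 down.
R1C2 = 7 − 5 = 2 completes the 7 down.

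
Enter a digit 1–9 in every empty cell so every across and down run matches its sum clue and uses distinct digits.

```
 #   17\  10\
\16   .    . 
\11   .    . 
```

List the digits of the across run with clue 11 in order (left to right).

8, 3

16 in 2 cells must be {7,9}; 17 in 2 cells must be {8,9}.
The 16 across and the 17 down share only 9, so R1C1 = 9.
R1C2 = 16 − 9 = 7 completes the 16 across.
R2C1 = 17 − 9 = 8 completes the 17 down.
R2C2 = 11 − 8 = 3 completes the 11 across.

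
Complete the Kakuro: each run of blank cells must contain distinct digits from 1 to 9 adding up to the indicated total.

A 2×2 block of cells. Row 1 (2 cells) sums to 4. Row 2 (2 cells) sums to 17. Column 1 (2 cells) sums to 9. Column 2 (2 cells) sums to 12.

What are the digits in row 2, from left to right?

4 in 2 cells must be {1,3}; 17 in 2 cells must be {8,9}.
The 4 across and the 12 down share only 3, so (1,2) = 3.
The 17 across and the 9 down share only 8, so (2,1) = 8.
(2,2) = 17 − 8 = 9 completes the 17 across.
(1,1) = 4 − 3 = 1 completes the 4 across.

8 9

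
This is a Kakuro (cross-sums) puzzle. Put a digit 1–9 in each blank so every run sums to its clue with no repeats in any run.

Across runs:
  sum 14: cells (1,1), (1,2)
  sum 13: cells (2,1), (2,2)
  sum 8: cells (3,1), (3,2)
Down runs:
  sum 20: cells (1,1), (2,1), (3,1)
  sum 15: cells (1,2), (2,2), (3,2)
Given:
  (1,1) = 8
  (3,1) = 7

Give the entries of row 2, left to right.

(1,2) = 14 − 8 = 6 completes the 14 across.
(2,1) = 20 − 15 = 5 completes the 20 down.
(2,2) = 13 − 5 = 8 completes the 13 across.
(3,2) = 8 − 7 = 1 completes the 8 across.

5 8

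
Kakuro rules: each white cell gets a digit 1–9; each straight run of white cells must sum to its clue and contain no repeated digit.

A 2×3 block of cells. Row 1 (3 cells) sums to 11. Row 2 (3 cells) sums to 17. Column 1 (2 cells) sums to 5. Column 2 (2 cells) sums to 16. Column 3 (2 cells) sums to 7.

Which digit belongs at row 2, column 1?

2

16 in 2 cells must be {7,9}.
The 11 across and the 16 down share only 7, so (1,2) = 7.
(2,2) = 16 − 7 = 9 completes the 16 down.
Nothing is forced directly, so branch on (1,1), whose candidates are 1 or 3. If (1,1) = 1: that forces (1,3) = 3, after which (2,1) would have to be in {1,2,3,5,6,7} for the 17 across but in {4} for the 5 down — contradiction. So (1,1) = 3.
(1,3) = 11 − 10 = 1 completes the 11 across.
(2,1) = 5 − 3 = 2 completes the 5 down.
(2,3) = 17 − 11 = 6 completes the 17 across.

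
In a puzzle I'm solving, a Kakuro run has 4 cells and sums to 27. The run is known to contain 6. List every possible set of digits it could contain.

{4,6,8,9}; {5,6,7,9}

4 distinct digits from 1–9 sum between 10 and 30.
Keeping only sets containing 6.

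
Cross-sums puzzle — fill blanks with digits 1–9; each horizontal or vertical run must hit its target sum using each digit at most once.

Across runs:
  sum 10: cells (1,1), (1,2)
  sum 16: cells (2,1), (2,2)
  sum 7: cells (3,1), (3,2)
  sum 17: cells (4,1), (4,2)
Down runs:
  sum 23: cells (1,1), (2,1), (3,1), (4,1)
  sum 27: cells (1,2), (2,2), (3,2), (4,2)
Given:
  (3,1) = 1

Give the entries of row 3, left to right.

1 6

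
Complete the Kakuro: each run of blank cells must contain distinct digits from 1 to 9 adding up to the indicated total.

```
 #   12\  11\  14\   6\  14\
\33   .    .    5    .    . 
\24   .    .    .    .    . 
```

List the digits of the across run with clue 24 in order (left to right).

3 4 9 2 6

Given what's placed, R1C4 must be 4 to fit the 33 across and 6 down.
R2C3 = 14 − 5 = 9 completes the 14 down.
R2C4 = 6 − 4 = 2 completes the 6 down.
Nothing is forced directly, so branch on R1C5, whose candidates are 8 or 9. If R1C5 = 9: that forces R2C5 = 5, R2C1 = 7, after which R2C2 would have to be in {1} for the 24 across but in {2,3,4,5,6,7,8,9} for the 11 down — contradiction. So R1C5 = 8.
R2C5 = 14 − 8 = 6 completes the 14 down.
Nothing is forced directly, so branch on R2C1, whose candidates are 3 or 4. If R2C1 = 4: then R1C1 would have to be in {7,9} for the 33 across but in {8} for the 12 down — contradiction. So R2C1 = 3.
R1C1 = 12 − 3 = 9 completes the 12 down.
R1C2 = 33 − 26 = 7 completes the 33 across.
R2C2 = 24 − 20 = 4 completes the 24 across.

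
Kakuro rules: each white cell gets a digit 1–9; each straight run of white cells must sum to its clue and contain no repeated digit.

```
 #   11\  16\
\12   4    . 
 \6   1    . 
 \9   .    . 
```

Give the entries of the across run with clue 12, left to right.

4 8

R1C2 = 12 − 4 = 8 completes the 12 across.
R2C2 = 6 − 1 = 5 completes the 6 across.
R3C1 = 11 − 5 = 6 completes the 11 down.
R3C2 = 9 − 6 = 3 completes the 9 across.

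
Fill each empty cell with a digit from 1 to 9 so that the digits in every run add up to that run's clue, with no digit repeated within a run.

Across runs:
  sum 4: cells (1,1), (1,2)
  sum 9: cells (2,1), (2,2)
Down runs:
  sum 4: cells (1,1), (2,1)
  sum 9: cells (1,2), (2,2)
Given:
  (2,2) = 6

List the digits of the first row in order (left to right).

4 in 2 cells must be {1,3}.
(1,2) = 9 − 6 = 3 completes the 9 down.
(2,1) = 9 − 6 = 3 completes the 9 across.
(1,1) = 4 − 3 = 1 completes the 4 across.

1 3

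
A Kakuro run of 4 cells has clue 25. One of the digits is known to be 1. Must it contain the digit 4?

No

The only way to make 25 from 4 distinct digits under that restriction is {1,7,8,9}, which does not contain 4.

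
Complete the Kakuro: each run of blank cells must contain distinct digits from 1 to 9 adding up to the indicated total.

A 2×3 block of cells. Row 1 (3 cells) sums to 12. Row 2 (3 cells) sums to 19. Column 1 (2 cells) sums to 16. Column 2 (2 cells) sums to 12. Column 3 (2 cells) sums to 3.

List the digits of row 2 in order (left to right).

9 8 2

16 in 2 cells must be {7,9}; 3 in 2 cells must be {1,2}.
The 19 across and the 3 down share only 2, so (2,3) = 2.
(1,3) = 3 − 2 = 1 completes the 3 down.
Given what's placed, (2,1) must be 9 to fit the 19 across and 16 down.
(2,2) = 19 − 11 = 8 completes the 19 across.
(1,1) = 16 − 9 = 7 completes the 16 down.
(1,2) = 12 − 8 = 4 completes the 12 across.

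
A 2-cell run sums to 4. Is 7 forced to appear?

The only way to make 4 from 2 distinct digits is {1,3}, which does not contain 7.

No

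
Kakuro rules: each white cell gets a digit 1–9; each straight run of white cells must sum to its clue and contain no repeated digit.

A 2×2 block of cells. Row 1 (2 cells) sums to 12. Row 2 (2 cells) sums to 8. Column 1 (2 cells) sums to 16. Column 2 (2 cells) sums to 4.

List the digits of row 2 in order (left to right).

7 1

16 in 2 cells must be {7,9}; 4 in 2 cells must be {1,3}.
The 12 across and the 4 down share only 3, so (1,2) = 3.
The 8 across and the 16 down share only 7, so (2,1) = 7.
(2,2) = 8 − 7 = 1 completes the 8 across.
(1,1) = 12 − 3 = 9 completes the 12 across.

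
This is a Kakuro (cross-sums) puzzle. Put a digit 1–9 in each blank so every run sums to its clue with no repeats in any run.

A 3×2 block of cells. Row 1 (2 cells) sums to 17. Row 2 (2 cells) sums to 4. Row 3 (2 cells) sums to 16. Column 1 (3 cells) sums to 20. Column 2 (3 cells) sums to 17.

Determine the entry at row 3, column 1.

9

17 in 2 cells must be {8,9}; 4 in 2 cells must be {1,3}; 16 in 2 cells must be {7,9}.
The 4 across and the 20 down share only 3, so (2,1) = 3.
(2,2) = 4 − 3 = 1 completes the 4 across.
Given what's placed, (3,1) must be 9 to fit the 16 across and 20 down.
(3,2) = 16 − 9 = 7 completes the 16 across.
(1,1) = 20 − 12 = 8 completes the 20 down.
(1,2) = 17 − 8 = 9 completes the 17 across.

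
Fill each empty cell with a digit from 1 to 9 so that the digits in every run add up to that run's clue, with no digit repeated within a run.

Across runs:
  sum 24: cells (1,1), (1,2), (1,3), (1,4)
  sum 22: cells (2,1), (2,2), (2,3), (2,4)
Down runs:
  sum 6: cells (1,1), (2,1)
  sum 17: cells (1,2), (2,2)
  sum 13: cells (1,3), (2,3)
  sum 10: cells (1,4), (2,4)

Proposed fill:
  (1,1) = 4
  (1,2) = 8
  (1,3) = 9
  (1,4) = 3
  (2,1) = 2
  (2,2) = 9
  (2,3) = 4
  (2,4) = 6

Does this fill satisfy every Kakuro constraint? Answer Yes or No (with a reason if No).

No — the across run (2,1)–(2,4) sums to 21, not 22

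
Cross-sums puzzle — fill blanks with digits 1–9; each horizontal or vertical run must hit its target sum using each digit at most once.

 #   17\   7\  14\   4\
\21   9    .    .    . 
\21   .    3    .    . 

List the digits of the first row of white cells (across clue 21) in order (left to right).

9, 4, 5, 3

17 in 2 cells must be {8,9}; 4 in 2 cells must be {1,3}.
R1C2 = 7 − 3 = 4 completes the 7 down.
R2C1 = 17 − 9 = 8 completes the 17 down.
Given what's placed, R2C4 must be 1 to fit the 21 across and 4 down.
R1C4 = 4 − 1 = 3 completes the 4 down.
R2C3 = 21 − 12 = 9 completes the 21 across.
R1C3 = 21 − 16 = 5 completes the 21 across.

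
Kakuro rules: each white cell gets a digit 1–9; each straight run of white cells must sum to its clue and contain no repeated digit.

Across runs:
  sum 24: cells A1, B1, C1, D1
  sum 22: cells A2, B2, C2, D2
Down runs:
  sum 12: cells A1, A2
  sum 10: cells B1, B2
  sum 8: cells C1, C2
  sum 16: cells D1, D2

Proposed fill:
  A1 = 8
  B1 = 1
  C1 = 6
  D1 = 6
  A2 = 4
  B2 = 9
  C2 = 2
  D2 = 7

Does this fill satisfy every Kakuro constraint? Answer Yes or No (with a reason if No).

No — the down run D1–D2 sums to 13, not 16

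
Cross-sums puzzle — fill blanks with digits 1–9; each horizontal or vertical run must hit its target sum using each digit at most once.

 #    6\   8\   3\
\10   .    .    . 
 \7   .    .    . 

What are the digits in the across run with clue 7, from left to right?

7 in 3 cells must be {1,2,4}; 3 in 2 cells must be {1,2}.
Nothing is forced directly, so branch on R1C3, whose candidates are 1 or 2. If R1C3 = 2: that forces R2C3 = 1, R2C2 = 2, after which R1C2 would have to be in {1,3,5,7} for the 10 across but in {6} for the 8 down — contradiction. So R1C3 = 1.
R2C3 = 3 − 1 = 2 completes the 3 down.
Given what's placed, R2C2 must be 1 to fit the 7 across and 8 down.
R1C2 = 8 − 1 = 7 completes the 8 down.
R2C1 = 7 − 3 = 4 completes the 7 across.
R1C1 = 10 − 8 = 2 completes the 10 across.

4 1 2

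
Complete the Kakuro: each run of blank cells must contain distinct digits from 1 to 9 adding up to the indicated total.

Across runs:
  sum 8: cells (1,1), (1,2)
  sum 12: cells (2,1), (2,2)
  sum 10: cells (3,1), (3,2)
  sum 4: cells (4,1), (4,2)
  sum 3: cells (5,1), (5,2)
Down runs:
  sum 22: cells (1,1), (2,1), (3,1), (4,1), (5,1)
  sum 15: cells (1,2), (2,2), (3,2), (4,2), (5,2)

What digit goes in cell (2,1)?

7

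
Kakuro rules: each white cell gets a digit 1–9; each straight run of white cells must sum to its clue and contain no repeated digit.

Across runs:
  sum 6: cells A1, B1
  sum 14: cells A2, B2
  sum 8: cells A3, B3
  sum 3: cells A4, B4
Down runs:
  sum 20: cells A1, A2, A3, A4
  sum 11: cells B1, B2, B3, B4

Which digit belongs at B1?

2

3 in 2 cells must be {1,2}; 11 in 4 cells must be {1,2,3,5}.
Only 5 fits B2 under both its across sum 14 and down sum 11.
A2 = 14 − 5 = 9 completes the 14 across.
Nothing is forced directly, so branch on B1, whose candidates are 1 or 2. If B1 = 1: that forces A1 = 5, A3 = 2, after which B3 would have to be in {6} for the 8 across but in {2,3} for the 11 down — contradiction. So B1 = 2.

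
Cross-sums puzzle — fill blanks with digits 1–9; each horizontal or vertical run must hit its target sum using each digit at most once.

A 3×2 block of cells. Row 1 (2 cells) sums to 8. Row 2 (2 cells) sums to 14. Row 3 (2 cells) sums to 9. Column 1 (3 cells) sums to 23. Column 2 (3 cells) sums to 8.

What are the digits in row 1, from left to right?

6 2

23 in 3 cells must be {6,8,9}.
The 8 across and the 23 down share only 6, so (1,1) = 6.
(1,2) = 8 − 6 = 2 completes the 8 across.
Given what's placed, (2,2) must be 5 to fit the 14 across and 8 down.
(3,1) = 8: the only remaining digit allowed by both the 9 across and the 23 down.
(3,2) = 9 − 8 = 1 completes the 9 across.
(2,1) = 14 − 5 = 9 completes the 14 across.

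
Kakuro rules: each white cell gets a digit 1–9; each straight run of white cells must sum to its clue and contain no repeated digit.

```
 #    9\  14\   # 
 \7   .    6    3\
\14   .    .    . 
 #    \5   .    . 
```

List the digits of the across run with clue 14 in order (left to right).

8 5 1

3 in 2 cells must be {1,2}.
R1C1 = 7 − 6 = 1 completes the 7 across.
R2C1 = 9 − 1 = 8 completes the 9 down.
No cell is forced outright now. R2C2 can only be 1 or 5 (the digits allowed by both its 14 across and its 14 down). If R2C2 = 1: then R2C3 would have to be in {5} for the 14 across but in {1,2} for the 3 down — contradiction. So R2C2 = 5.
R2C3 = 14 − 13 = 1 completes the 14 across.
R3C2 = 14 − 11 = 3 completes the 14 down.
R3C3 = 5 − 3 = 2 completes the 5 across.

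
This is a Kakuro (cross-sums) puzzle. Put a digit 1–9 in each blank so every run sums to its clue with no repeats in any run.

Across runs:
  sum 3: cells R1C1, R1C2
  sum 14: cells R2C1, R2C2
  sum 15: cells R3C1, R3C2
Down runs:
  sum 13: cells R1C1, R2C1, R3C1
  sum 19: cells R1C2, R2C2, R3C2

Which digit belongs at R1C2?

3 in 2 cells must be {1,2}.
The 3 across and the 19 down share only 2, so R1C2 = 2.
R1C1 = 3 − 2 = 1 completes the 3 across.
Nothing is forced directly, so branch on R2C2, whose candidates are 8 or 9. If R2C2 = 8: then R2C1 would have to be in {6} for the 14 across but in {3,4,5,7,8,9} for the 13 down — contradiction. So R2C2 = 9.
R2C1 = 14 − 9 = 5 completes the 14 across.
R3C1 = 13 − 6 = 7 completes the 13 down.
R3C2 = 15 − 7 = 8 completes the 15 across.

2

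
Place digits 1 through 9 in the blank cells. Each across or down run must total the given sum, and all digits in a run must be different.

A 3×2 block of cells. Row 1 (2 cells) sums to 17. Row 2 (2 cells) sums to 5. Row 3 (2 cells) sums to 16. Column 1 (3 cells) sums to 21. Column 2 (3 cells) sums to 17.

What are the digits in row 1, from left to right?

17 in 2 cells must be {8,9}; 16 in 2 cells must be {7,9}.
The 5 across and the 21 down share only 4, so (2,1) = 4.
(2,2) = 5 − 4 = 1 completes the 5 across.
Given what's placed, (3,1) must be 9 to fit the 16 across and 21 down.
(3,2) = 16 − 9 = 7 completes the 16 across.
(1,1) = 21 − 13 = 8 completes the 21 down.
(1,2) = 17 − 8 = 9 completes the 17 across.

8, 9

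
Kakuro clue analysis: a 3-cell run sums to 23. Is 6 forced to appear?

Yes

The only way to make 23 from 3 distinct digits is {6,8,9}, which contains 6.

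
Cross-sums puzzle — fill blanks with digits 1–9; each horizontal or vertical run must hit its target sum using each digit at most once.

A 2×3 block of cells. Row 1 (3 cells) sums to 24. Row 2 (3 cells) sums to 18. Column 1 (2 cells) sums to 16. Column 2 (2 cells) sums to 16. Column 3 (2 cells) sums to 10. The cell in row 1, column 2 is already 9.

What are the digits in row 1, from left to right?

24 in 3 cells must be {7,8,9}; 16 in 2 cells must be {7,9}.
Given what's placed, (1,1) must be 7 to fit the 24 across and 16 down.
(1,3) = 24 − 16 = 8 completes the 24 across.
(2,1) = 16 − 7 = 9 completes the 16 down.
(2,2) = 16 − 9 = 7 completes the 16 down.
(2,3) = 18 − 16 = 2 completes the 18 across.

7, 9, 8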